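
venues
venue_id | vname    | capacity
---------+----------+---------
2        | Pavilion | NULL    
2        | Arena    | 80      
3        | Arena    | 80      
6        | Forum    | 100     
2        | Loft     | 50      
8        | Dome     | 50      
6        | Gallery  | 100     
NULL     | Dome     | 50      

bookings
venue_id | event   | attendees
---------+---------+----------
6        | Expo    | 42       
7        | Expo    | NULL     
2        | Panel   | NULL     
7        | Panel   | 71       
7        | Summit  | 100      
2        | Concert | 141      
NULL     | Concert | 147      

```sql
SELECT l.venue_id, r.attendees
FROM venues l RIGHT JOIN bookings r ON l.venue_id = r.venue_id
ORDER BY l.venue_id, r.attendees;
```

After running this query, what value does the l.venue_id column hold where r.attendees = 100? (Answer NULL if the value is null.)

RIGHT JOIN keeps every row from `bookings`; unmatched rows get NULL for `venues`'s columns.
Matching on l.venue_id = r.venue_id. A NULL in a compared column never satisfies the condition.
- l row (venue_id=2): matches 2 r row(s) → 2 output row(s).
- l row (venue_id=2): matches 2 r row(s) → 2 output row(s).
- l row (venue_id=3): no match.
- l row (venue_id=6): matches 1 r row(s) → 1 output row(s).
- l row (venue_id=2): matches 2 r row(s) → 2 output row(s).
- l row (venue_id=8): no match.
- l row (venue_id=6): matches 1 r row(s) → 1 output row(s).
- l row (venue_id=NULL): no match.
- 4 row(s) from r found no l partner → padded with NULL.

NULL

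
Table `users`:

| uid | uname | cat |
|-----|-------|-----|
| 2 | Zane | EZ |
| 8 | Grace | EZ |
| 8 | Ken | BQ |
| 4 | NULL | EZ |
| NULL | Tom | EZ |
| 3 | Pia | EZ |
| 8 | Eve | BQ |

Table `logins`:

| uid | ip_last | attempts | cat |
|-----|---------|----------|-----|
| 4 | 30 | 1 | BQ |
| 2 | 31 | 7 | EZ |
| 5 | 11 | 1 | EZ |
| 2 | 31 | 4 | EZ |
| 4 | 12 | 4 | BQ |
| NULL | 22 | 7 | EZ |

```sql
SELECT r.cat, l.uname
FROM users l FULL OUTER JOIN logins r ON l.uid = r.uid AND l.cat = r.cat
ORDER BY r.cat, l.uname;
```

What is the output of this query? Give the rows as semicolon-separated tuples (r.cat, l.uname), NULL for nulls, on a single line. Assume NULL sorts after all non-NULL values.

(BQ, NULL); (BQ, NULL); (EZ, Zane); (EZ, Zane); (EZ, NULL); (EZ, NULL); (NULL, Eve); (NULL, Grace); (NULL, Ken); (NULL, Pia); (NULL, Tom); (NULL, NULL)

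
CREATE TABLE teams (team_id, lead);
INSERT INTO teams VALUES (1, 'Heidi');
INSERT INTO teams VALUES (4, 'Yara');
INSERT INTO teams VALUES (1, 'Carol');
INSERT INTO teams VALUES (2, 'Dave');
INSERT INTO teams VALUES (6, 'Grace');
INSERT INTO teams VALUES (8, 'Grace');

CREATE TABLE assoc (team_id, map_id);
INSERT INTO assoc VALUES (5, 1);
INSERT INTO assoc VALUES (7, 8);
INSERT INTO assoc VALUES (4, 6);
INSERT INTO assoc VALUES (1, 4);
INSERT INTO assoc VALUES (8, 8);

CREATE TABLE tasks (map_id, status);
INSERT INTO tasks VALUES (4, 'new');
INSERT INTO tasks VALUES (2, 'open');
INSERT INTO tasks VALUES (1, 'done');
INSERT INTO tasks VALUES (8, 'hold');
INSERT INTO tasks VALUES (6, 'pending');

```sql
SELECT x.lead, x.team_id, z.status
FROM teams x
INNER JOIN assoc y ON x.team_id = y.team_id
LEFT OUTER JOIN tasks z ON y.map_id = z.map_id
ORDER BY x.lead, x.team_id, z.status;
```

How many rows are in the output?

Evaluate left to right. First `teams x INNER JOIN assoc y` on team_id: 4 row(s).
Then LEFT JOIN `tasks z` on map_id: each of those 4 rows is kept; rows whose y.map_id has no match in z get NULL for z's columns.
Result: 4 row(s).

4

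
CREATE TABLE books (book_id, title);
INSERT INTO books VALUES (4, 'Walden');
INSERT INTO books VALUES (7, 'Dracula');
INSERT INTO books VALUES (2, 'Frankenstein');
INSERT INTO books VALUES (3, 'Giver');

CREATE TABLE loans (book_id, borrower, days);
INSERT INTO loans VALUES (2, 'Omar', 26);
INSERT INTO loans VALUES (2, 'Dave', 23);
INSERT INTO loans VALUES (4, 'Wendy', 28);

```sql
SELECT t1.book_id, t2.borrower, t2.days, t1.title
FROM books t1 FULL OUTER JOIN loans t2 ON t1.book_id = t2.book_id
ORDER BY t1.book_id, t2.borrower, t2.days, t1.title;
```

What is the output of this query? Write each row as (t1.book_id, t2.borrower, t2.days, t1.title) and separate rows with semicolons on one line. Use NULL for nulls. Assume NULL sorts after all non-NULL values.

FULL OUTER JOIN keeps every row from both sides; unmatched rows get NULL for the other side's columns.
Matching on t1.book_id = t2.book_id.
- t1 row (book_id=4): matches 1 t2 row(s) → 1 output row(s).
- t1 row (book_id=7): no match → kept, t2 columns NULL.
- t1 row (book_id=2): matches 2 t2 row(s) → 2 output row(s).
- t1 row (book_id=3): no match → kept, t2 columns NULL.
After projecting and ordering:
t1.book_id | t2.borrower | t2.days | t1.title
2 | Dave | 23 | Frankenstein
2 | Omar | 26 | Frankenstein
3 | NULL | NULL | Giver
4 | Wendy | 28 | Walden
7 | NULL | NULL | Dracula

(2, Dave, 23, Frankenstein); (2, Omar, 26, Frankenstein); (3, NULL, NULL, Giver); (4, Wendy, 28, Walden); (7, NULL, NULL, Dracula)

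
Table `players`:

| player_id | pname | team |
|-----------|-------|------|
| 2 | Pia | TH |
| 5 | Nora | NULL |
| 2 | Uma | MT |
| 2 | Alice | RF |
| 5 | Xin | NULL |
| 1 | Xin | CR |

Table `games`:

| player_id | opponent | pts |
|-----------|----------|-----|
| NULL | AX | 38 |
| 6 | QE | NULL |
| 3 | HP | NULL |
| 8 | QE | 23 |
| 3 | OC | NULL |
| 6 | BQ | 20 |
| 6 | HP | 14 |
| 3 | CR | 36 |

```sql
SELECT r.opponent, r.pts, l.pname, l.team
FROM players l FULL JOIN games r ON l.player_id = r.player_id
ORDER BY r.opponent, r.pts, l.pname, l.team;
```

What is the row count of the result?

FULL OUTER JOIN keeps every row from both sides; unmatched rows get NULL for the other side's columns.
Matching on l.player_id = r.player_id. A NULL in a compared column never satisfies the condition.
- l (player_id=2) has no partner → padded with NULL.
- l (player_id=5) has no partner → padded with NULL.
- l (player_id=2) has no partner → padded with NULL.
- l (player_id=2) has no partner → padded with NULL.
- l (player_id=5) has no partner → padded with NULL.
- l (player_id=1) has no partner → padded with NULL.
- plus 8 unmatched r row(s), each kept with NULL l columns.
Total: 0 matched + 14 padded = 14 rows.

14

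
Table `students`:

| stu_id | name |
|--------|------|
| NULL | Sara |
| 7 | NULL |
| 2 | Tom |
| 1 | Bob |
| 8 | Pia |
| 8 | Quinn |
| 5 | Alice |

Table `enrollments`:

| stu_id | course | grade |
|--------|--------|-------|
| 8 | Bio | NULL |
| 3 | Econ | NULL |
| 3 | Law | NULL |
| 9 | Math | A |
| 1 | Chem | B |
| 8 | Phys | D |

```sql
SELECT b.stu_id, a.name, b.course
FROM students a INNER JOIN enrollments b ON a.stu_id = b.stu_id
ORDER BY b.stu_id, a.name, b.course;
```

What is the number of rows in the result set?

5

INNER JOIN keeps only pairs where the ON condition holds.
Matching on a.stu_id = b.stu_id. A NULL in a compared column never satisfies the condition.
- a row (stu_id=NULL): no match → dropped.
- a row (stu_id=7): no match → dropped.
- a row (stu_id=2): no match → dropped.
- a row (stu_id=1): matches 1 b row(s) → 1 output row(s).
- a row (stu_id=8): matches 2 b row(s) → 2 output row(s).
- a row (stu_id=8): matches 2 b row(s) → 2 output row(s).
- a row (stu_id=5): no match → dropped.
Total: 5 rows.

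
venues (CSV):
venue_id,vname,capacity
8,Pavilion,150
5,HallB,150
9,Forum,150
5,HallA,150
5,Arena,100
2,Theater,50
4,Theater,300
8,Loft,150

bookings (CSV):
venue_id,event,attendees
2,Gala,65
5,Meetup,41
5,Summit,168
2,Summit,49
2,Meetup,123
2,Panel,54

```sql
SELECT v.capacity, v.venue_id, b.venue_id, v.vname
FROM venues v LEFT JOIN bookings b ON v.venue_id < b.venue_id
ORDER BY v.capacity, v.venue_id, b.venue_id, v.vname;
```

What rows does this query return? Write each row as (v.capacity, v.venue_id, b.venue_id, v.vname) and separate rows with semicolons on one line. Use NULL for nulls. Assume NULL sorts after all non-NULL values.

(50, 2, 5, Theater); (50, 2, 5, Theater); (100, 5, NULL, Arena); (150, 5, NULL, HallA); (150, 5, NULL, HallB); (150, 8, NULL, Loft); (150, 8, NULL, Pavilion); (150, 9, NULL, Forum); (300, 4, 5, Theater); (300, 4, 5, Theater)

LEFT JOIN keeps every row from `venues`; unmatched rows get NULL for `bookings`'s columns.
Matching on v.venue_id < b.venue_id.
- v[0] venue_id=8 → no match; kept with NULLs on the b side.
- v[1] venue_id=5 → no match; kept with NULLs on the b side.
- v[2] venue_id=9 → no match; kept with NULLs on the b side.
- v[3] venue_id=5 → no match; kept with NULLs on the b side.
- v[4] venue_id=5 → no match; kept with NULLs on the b side.
- v[5] venue_id=2 → 2 match(es) in b → 2 row(s).
- v[6] venue_id=4 → 2 match(es) in b → 2 row(s).
- v[7] venue_id=8 → no match; kept with NULLs on the b side.
After projecting and ordering:
v.capacity | v.venue_id | b.venue_id | v.vname
50 | 2 | 5 | Theater
50 | 2 | 5 | Theater
100 | 5 | NULL | Arena
150 | 5 | NULL | HallA
150 | 5 | NULL | HallB
150 | 8 | NULL | Loft
150 | 8 | NULL | Pavilion
150 | 9 | NULL | Forum
300 | 4 | 5 | Theater
300 | 4 | 5 | Theater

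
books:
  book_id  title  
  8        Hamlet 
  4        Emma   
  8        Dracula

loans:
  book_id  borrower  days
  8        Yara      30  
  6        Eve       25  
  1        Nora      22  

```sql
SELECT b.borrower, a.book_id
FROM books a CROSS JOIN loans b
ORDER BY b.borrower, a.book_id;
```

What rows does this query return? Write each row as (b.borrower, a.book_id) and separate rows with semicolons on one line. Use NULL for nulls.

(Eve, 4); (Eve, 8); (Eve, 8); (Nora, 4); (Nora, 8); (Nora, 8); (Yara, 4); (Yara, 8); (Yara, 8)

CROSS JOIN pairs every row of `books` with every row of `loans`: 3 × 3 = 9 rows.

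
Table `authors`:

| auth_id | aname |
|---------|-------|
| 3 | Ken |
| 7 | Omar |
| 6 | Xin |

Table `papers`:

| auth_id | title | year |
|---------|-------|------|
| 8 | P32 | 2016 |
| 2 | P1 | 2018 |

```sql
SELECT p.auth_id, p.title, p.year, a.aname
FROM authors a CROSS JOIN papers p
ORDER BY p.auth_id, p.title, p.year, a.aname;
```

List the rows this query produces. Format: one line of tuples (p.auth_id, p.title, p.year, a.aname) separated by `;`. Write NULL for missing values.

CROSS JOIN pairs every row of `authors` with every row of `papers`: 3 × 2 = 6 rows.
After projecting and ordering:
p.auth_id | p.title | p.year | a.aname
2 | P1 | 2018 | Ken
2 | P1 | 2018 | Omar
2 | P1 | 2018 | Xin
8 | P32 | 2016 | Ken
8 | P32 | 2016 | Omar
8 | P32 | 2016 | Xin

(2, P1, 2018, Ken); (2, P1, 2018, Omar); (2, P1, 2018, Xin); (8, P32, 2016, Ken); (8, P32, 2016, Omar); (8, P32, 2016, Xin)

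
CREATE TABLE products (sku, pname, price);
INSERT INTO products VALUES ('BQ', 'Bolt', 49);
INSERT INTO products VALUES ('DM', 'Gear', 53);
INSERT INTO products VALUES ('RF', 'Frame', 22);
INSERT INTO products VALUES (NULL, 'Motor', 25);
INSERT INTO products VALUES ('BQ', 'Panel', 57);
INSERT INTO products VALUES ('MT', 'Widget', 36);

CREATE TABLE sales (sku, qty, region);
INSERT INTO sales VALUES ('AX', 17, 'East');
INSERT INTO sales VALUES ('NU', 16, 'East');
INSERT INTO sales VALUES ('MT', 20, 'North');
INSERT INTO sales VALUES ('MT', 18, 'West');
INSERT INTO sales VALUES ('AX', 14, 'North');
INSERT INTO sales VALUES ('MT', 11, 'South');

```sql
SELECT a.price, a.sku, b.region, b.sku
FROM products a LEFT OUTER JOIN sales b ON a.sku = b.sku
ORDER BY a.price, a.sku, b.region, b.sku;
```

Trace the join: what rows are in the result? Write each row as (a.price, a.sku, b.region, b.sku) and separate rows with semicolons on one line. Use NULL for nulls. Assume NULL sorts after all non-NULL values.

(22, RF, NULL, NULL); (25, NULL, NULL, NULL); (36, MT, North, MT); (36, MT, South, MT); (36, MT, West, MT); (49, BQ, NULL, NULL); (53, DM, NULL, NULL); (57, BQ, NULL, NULL)

LEFT JOIN keeps every row from `products`; unmatched rows get NULL for `sales`'s columns.
Matching on a.sku = b.sku. A NULL in a compared column never satisfies the condition.
Matched pairs: 3; unmatched a rows kept: 5.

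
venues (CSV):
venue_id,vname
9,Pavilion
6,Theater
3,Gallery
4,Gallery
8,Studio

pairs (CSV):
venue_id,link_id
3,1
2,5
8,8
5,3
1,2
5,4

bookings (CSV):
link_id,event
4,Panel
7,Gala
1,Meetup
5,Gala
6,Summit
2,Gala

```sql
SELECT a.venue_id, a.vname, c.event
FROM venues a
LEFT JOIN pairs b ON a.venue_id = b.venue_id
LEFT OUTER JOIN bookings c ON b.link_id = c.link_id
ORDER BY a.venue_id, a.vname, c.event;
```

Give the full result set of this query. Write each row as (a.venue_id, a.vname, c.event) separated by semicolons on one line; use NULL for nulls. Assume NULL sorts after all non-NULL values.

Joins associate left-to-right: venues LEFT JOIN pairs on venue_id gives 5 intermediate row(s).
Then LEFT JOIN `bookings c` on link_id: each of those 5 rows is kept; rows whose b.link_id has no match in c get NULL for c's columns.

(3, Gallery, Meetup); (4, Gallery, NULL); (6, Theater, NULL); (8, Studio, NULL); (9, Pavilion, NULL)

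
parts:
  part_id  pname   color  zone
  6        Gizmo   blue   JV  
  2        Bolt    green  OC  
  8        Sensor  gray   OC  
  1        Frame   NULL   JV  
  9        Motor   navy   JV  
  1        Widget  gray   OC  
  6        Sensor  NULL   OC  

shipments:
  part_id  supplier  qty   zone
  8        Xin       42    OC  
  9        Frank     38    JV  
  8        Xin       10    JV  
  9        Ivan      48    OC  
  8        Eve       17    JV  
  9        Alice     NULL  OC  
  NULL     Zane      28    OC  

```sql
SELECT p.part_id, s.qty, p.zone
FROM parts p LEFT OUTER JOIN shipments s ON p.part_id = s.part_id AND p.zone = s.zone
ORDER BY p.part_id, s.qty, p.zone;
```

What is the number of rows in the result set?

7

LEFT JOIN keeps every row from `parts`; unmatched rows get NULL for `shipments`'s columns.
Matching on p.part_id = s.part_id AND p.zone = s.zone. A NULL in a compared column never satisfies the condition.
- p row (part_id=6, zone=JV): no match → kept, s columns NULL.
- p row (part_id=2, zone=OC): no match → kept, s columns NULL.
- p row (part_id=8, zone=OC): matches 1 s row(s) → 1 output row(s).
- p row (part_id=1, zone=JV): no match → kept, s columns NULL.
- p row (part_id=9, zone=JV): matches 1 s row(s) → 1 output row(s).
- p row (part_id=1, zone=OC): no match → kept, s columns NULL.
- p row (part_id=6, zone=OC): no match → kept, s columns NULL.
Total: 2 matched + 5 padded = 7 rows.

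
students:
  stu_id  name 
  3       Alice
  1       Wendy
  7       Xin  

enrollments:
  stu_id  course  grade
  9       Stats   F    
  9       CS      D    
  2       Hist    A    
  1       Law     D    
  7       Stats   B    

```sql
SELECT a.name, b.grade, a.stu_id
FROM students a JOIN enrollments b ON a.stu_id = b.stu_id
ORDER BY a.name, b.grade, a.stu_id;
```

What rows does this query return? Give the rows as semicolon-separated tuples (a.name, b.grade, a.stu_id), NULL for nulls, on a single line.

(Wendy, D, 1); (Xin, B, 7)

INNER JOIN keeps only pairs where the ON condition holds.
Matching on a.stu_id = b.stu_id.
- a row (stu_id=3): no match → dropped.
- a row (stu_id=1): matches 1 b row(s) → 1 output row(s).
- a row (stu_id=7): matches 1 b row(s) → 1 output row(s).
After projecting and ordering:
a.name | b.grade | a.stu_id
Wendy | D | 1
Xin | B | 7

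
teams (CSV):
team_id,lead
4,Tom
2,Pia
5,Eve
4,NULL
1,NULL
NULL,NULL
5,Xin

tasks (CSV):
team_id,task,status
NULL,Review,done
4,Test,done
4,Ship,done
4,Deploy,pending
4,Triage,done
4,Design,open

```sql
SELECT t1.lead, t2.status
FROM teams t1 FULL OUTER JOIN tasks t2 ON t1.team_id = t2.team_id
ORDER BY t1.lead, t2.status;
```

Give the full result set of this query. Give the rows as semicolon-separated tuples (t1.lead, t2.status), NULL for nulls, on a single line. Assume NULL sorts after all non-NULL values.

FULL OUTER JOIN keeps every row from both sides; unmatched rows get NULL for the other side's columns.
Matching on t1.team_id = t2.team_id. A NULL in a compared column never satisfies the condition.
Matched pairs: 10; unmatched t1 rows kept: 5; unmatched t2 rows kept: 1.

(Eve, NULL); (Pia, NULL); (Tom, done); (Tom, done); (Tom, done); (Tom, open); (Tom, pending); (Xin, NULL); (NULL, done); (NULL, done); (NULL, done); (NULL, done); (NULL, open); (NULL, pending); (NULL, NULL); (NULL, NULL)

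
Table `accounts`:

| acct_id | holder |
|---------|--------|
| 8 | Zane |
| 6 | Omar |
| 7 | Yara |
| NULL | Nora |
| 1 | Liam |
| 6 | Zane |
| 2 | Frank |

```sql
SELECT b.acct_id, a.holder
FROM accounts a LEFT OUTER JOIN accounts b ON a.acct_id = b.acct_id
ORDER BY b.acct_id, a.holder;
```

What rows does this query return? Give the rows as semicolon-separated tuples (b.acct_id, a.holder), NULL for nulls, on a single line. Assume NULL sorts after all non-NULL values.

LEFT JOIN keeps every row from `accounts a`; unmatched rows get NULL for `accounts b`'s columns.
Matching on a.acct_id = b.acct_id. A NULL in a compared column never satisfies the condition.
- a[0] acct_id=8 → 1 match(es) in b → 1 row(s).
- a[1] acct_id=6 → 2 match(es) in b → 2 row(s).
- a[2] acct_id=7 → 1 match(es) in b → 1 row(s).
- a[3] acct_id=NULL → no match; kept with NULLs on the b side.
- a[4] acct_id=1 → 1 match(es) in b → 1 row(s).
- a[5] acct_id=6 → 2 match(es) in b → 2 row(s).
- a[6] acct_id=2 → 1 match(es) in b → 1 row(s).
After projecting and ordering:
b.acct_id | a.holder
1 | Liam
2 | Frank
6 | Omar
6 | Omar
6 | Zane
6 | Zane
7 | Yara
8 | Zane
NULL | Nora

(1, Liam); (2, Frank); (6, Omar); (6, Omar); (6, Zane); (6, Zane); (7, Yara); (8, Zane); (NULL, Nora)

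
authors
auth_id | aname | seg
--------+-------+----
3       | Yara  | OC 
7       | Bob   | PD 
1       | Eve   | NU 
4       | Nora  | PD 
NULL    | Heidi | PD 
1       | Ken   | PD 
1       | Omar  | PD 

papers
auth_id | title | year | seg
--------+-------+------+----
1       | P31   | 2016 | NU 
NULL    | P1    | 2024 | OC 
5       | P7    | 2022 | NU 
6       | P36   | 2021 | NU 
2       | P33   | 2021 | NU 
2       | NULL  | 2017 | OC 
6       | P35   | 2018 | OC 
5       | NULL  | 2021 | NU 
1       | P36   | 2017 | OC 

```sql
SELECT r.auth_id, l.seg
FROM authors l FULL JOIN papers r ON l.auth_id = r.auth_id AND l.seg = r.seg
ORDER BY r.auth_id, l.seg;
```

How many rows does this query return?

15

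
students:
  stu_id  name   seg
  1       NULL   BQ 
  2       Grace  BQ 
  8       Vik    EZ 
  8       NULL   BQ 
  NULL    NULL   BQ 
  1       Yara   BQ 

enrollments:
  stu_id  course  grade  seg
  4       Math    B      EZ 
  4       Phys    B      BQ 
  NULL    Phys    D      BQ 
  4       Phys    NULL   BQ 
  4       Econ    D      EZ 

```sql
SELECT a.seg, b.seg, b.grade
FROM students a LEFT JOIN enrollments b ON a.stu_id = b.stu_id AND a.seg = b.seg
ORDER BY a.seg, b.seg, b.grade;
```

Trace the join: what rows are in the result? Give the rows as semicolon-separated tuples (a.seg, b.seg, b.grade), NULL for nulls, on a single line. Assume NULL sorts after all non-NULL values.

(BQ, NULL, NULL); (BQ, NULL, NULL); (BQ, NULL, NULL); (BQ, NULL, NULL); (BQ, NULL, NULL); (EZ, NULL, NULL)

LEFT JOIN keeps every row from `students`; unmatched rows get NULL for `enrollments`'s columns.
Matching on a.stu_id = b.stu_id AND a.seg = b.seg. A NULL in a compared column never satisfies the condition.
Matched pairs: 0; unmatched a rows kept: 6.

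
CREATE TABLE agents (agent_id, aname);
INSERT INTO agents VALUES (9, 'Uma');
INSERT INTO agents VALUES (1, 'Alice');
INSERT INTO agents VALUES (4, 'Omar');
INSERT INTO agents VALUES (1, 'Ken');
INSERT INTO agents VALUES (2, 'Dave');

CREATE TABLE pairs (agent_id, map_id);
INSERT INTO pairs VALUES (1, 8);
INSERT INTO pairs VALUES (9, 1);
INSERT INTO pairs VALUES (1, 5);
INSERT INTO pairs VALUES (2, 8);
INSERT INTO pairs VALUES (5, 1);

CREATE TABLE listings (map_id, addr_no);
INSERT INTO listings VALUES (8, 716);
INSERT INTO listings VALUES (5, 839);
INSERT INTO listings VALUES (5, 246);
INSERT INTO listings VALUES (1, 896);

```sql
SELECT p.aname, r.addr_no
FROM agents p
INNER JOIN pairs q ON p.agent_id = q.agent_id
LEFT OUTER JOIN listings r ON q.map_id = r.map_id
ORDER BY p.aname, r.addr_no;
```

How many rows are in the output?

8

Joins associate left-to-right: agents INNER JOIN pairs on agent_id gives 6 intermediate row(s).
Then LEFT JOIN `listings r` on map_id: each of those 6 rows is kept; rows whose q.map_id has no match in r get NULL for r's columns.
Result: 8 row(s).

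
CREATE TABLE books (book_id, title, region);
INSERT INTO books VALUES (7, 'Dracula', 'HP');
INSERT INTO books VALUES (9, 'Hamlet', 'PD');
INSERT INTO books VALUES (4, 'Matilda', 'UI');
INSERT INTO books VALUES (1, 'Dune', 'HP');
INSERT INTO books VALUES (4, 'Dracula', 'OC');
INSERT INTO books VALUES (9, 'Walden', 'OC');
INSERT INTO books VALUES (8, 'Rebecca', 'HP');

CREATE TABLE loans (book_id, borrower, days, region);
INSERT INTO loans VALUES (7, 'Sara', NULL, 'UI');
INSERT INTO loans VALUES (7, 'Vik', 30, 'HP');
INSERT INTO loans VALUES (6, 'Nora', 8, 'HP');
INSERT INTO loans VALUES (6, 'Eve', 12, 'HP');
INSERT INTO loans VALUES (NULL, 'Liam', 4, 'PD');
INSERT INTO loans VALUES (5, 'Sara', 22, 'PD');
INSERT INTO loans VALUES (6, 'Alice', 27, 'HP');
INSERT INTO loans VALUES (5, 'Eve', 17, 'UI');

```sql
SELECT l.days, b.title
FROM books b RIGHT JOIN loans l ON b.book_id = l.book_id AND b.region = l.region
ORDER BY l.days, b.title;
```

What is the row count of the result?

8

RIGHT JOIN keeps every row from `loans`; unmatched rows get NULL for `books`'s columns.
Matching on b.book_id = l.book_id AND b.region = l.region. A NULL in a compared column never satisfies the condition.
Matched pairs: 1; unmatched l rows kept: 7.
Total: 1 matched + 7 padded = 8 rows.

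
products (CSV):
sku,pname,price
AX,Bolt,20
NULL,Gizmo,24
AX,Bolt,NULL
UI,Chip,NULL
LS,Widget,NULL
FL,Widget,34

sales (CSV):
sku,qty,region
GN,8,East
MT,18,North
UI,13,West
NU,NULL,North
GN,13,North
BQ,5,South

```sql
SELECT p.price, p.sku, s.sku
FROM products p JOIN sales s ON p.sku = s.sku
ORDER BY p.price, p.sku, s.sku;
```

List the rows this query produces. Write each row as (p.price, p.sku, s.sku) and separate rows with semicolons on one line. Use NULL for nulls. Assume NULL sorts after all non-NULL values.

(NULL, UI, UI)

INNER JOIN keeps only pairs where the ON condition holds.
Matching on p.sku = s.sku. A NULL in a compared column never satisfies the condition.
- p (sku=AX) has no partner → excluded.
- p (sku=NULL) has no partner → excluded.
- p (sku=AX) has no partner → excluded.
- p (sku=UI) pairs with 1 row(s) of s.
- p (sku=LS) has no partner → excluded.
- p (sku=FL) has no partner → excluded.
After projecting and ordering:
p.price | p.sku | s.sku
NULL | UI | UI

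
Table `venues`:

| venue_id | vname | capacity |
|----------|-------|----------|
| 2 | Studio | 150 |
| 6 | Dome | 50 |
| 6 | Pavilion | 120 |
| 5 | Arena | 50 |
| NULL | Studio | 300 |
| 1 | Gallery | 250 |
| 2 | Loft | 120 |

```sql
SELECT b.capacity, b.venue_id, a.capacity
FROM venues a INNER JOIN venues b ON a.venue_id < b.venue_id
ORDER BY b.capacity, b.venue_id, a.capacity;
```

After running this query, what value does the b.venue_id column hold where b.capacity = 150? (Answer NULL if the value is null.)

2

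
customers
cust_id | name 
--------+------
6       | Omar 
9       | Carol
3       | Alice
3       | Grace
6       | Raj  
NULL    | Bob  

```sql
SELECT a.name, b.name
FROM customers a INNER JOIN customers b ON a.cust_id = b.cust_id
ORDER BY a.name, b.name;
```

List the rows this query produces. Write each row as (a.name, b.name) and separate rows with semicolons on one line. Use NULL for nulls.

INNER JOIN keeps only pairs where the ON condition holds.
Matching on a.cust_id = b.cust_id. A NULL in a compared column never satisfies the condition.
- a row (cust_id=6): matches 2 b row(s) → 2 output row(s).
- a row (cust_id=9): matches 1 b row(s) → 1 output row(s).
- a row (cust_id=3): matches 2 b row(s) → 2 output row(s).
- a row (cust_id=3): matches 2 b row(s) → 2 output row(s).
- a row (cust_id=6): matches 2 b row(s) → 2 output row(s).
- a row (cust_id=NULL): no match → dropped.
After projecting and ordering:
a.name | b.name
Alice | Alice
Alice | Grace
Carol | Carol
Grace | Alice
Grace | Grace
Omar | Omar
Omar | Raj
Raj | Omar
Raj | Raj

(Alice, Alice); (Alice, Grace); (Carol, Carol); (Grace, Alice); (Grace, Grace); (Omar, Omar); (Omar, Raj); (Raj, Omar); (Raj, Raj)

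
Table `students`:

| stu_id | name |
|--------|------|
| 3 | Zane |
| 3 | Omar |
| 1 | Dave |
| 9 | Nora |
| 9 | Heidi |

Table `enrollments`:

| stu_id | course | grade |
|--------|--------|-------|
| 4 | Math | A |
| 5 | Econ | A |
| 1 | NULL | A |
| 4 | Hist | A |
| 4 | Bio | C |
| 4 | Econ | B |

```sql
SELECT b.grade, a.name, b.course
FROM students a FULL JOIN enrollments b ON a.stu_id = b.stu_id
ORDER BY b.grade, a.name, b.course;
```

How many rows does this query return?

FULL OUTER JOIN keeps every row from both sides; unmatched rows get NULL for the other side's columns.
Matching on a.stu_id = b.stu_id.
Matched pairs: 1; unmatched a rows kept: 4; unmatched b rows kept: 5.
Total: 1 matched + 9 padded = 10 rows.

10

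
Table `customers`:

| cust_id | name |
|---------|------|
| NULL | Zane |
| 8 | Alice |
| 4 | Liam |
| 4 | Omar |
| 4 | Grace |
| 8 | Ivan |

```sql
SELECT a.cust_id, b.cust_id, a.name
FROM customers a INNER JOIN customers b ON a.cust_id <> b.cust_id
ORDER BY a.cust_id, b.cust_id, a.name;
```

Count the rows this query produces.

INNER JOIN keeps only pairs where the ON condition holds.
Matching on a.cust_id <> b.cust_id. A NULL in a compared column never satisfies the condition.
- cust_id=NULL: no matching b row, dropped.
- cust_id=8: 3 matching b row(s), so 3 row(s) emitted.
- cust_id=4: 2 matching b row(s), so 2 row(s) emitted.
- cust_id=4: 2 matching b row(s), so 2 row(s) emitted.
- cust_id=4: 2 matching b row(s), so 2 row(s) emitted.
- cust_id=8: 3 matching b row(s), so 3 row(s) emitted.
Total: 12 rows.

12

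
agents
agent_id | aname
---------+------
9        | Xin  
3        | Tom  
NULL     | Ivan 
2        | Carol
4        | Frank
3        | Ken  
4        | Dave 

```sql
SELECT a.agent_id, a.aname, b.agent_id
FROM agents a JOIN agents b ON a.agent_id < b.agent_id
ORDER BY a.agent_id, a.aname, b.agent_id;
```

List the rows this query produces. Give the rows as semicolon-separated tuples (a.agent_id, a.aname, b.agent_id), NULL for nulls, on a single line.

INNER JOIN keeps only pairs where the ON condition holds.
Matching on a.agent_id < b.agent_id. A NULL in a compared column never satisfies the condition.
Matched pairs: 13.

(2, Carol, 3); (2, Carol, 3); (2, Carol, 4); (2, Carol, 4); (2, Carol, 9); (3, Ken, 4); (3, Ken, 4); (3, Ken, 9); (3, Tom, 4); (3, Tom, 4); (3, Tom, 9); (4, Dave, 9); (4, Frank, 9)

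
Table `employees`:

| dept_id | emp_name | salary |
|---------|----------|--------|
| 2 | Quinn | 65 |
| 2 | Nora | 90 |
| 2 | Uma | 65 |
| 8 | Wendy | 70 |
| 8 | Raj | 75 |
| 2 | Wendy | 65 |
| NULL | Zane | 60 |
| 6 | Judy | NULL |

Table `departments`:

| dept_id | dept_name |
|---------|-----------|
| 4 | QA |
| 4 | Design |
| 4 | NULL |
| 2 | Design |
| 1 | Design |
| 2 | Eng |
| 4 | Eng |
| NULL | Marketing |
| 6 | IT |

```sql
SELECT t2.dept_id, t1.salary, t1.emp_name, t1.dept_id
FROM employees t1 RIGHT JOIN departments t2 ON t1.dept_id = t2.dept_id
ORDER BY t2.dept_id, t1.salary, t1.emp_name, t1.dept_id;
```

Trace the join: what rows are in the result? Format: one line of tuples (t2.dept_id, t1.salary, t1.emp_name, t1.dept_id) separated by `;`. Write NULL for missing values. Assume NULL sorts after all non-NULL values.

RIGHT JOIN keeps every row from `departments`; unmatched rows get NULL for `employees`'s columns.
Matching on t1.dept_id = t2.dept_id. A NULL in a compared column never satisfies the condition.
- t1 (dept_id=2) pairs with 2 row(s) of t2.
- t1 (dept_id=2) pairs with 2 row(s) of t2.
- t1 (dept_id=2) pairs with 2 row(s) of t2.
- t1 (dept_id=8) has no partner in t2.
- t1 (dept_id=8) has no partner in t2.
- t1 (dept_id=2) pairs with 2 row(s) of t2.
- t1 (dept_id=NULL) has no partner in t2.
- t1 (dept_id=6) pairs with 1 row(s) of t2.
- 6 t2 row(s) had no t1 match → kept, t1 columns NULL.

(1, NULL, NULL, NULL); (2, 65, Quinn, 2); (2, 65, Quinn, 2); (2, 65, Uma, 2); (2, 65, Uma, 2); (2, 65, Wendy, 2); (2, 65, Wendy, 2); (2, 90, Nora, 2); (2, 90, Nora, 2); (4, NULL, NULL, NULL); (4, NULL, NULL, NULL); (4, NULL, NULL, NULL); (4, NULL, NULL, NULL); (6, NULL, Judy, 6); (NULL, NULL, NULL, NULL)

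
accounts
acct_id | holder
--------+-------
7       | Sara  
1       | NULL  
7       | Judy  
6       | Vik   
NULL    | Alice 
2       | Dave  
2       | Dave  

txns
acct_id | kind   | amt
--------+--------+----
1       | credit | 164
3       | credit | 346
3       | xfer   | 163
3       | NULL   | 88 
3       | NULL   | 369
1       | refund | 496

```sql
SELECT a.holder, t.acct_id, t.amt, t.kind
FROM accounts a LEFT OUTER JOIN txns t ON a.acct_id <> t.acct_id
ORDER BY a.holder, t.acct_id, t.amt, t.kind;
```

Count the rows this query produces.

35

LEFT JOIN keeps every row from `accounts`; unmatched rows get NULL for `txns`'s columns.
Matching on a.acct_id <> t.acct_id. A NULL in a compared column never satisfies the condition.
Matched pairs: 34; unmatched a rows kept: 1.
Total: 34 matched + 1 padded = 35 rows.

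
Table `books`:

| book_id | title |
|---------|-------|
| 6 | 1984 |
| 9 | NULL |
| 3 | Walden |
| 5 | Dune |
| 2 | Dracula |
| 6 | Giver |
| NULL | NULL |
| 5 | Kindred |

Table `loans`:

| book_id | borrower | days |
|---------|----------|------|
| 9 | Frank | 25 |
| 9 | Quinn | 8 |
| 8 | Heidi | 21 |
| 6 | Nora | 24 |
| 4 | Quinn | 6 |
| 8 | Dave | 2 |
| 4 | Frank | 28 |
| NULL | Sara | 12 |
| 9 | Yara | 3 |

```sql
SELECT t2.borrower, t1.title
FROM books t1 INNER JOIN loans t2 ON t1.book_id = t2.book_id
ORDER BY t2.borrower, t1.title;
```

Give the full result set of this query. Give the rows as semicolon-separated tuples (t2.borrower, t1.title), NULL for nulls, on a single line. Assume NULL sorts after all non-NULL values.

INNER JOIN keeps only pairs where the ON condition holds.
Matching on t1.book_id = t2.book_id. A NULL in a compared column never satisfies the condition.
- book_id=6: 1 matching t2 row(s), so 1 row(s) emitted.
- book_id=9: 3 matching t2 row(s), so 3 row(s) emitted.
- book_id=3: no matching t2 row, dropped.
- book_id=5: no matching t2 row, dropped.
- book_id=2: no matching t2 row, dropped.
- book_id=6: 1 matching t2 row(s), so 1 row(s) emitted.
- book_id=NULL: no matching t2 row, dropped.
- book_id=5: no matching t2 row, dropped.
After projecting and ordering:
t2.borrower | t1.title
Frank | NULL
Nora | 1984
Nora | Giver
Quinn | NULL
Yara | NULL

(Frank, NULL); (Nora, 1984); (Nora, Giver); (Quinn, NULL); (Yara, NULL)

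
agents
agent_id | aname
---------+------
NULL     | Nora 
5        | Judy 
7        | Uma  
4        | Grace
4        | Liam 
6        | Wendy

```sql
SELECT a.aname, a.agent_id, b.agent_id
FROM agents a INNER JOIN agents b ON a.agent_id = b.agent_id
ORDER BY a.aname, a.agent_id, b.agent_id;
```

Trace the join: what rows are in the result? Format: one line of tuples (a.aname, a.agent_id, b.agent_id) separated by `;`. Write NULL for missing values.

(Grace, 4, 4); (Grace, 4, 4); (Judy, 5, 5); (Liam, 4, 4); (Liam, 4, 4); (Uma, 7, 7); (Wendy, 6, 6)

INNER JOIN keeps only pairs where the ON condition holds.
Matching on a.agent_id = b.agent_id. A NULL in a compared column never satisfies the condition.
- agent_id=NULL: no matching b row, dropped.
- agent_id=5: 1 matching b row(s), so 1 row(s) emitted.
- agent_id=7: 1 matching b row(s), so 1 row(s) emitted.
- agent_id=4: 2 matching b row(s), so 2 row(s) emitted.
- agent_id=4: 2 matching b row(s), so 2 row(s) emitted.
- agent_id=6: 1 matching b row(s), so 1 row(s) emitted.
After projecting and ordering:
a.aname | a.agent_id | b.agent_id
Grace | 4 | 4
Grace | 4 | 4
Judy | 5 | 5
Liam | 4 | 4
Liam | 4 | 4
Uma | 7 | 7
Wendy | 6 | 6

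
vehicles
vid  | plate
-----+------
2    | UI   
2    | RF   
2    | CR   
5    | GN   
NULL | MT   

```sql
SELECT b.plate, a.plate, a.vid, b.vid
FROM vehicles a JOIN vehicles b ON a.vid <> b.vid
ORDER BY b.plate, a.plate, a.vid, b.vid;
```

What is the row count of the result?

INNER JOIN keeps only pairs where the ON condition holds.
Matching on a.vid <> b.vid. A NULL in a compared column never satisfies the condition.
- a[0] vid=2 → 1 match(es) in b → 1 row(s).
- a[1] vid=2 → 1 match(es) in b → 1 row(s).
- a[2] vid=2 → 1 match(es) in b → 1 row(s).
- a[3] vid=5 → 3 match(es) in b → 3 row(s).
- a[4] vid=NULL → no match; dropped.
Total: 6 rows.

6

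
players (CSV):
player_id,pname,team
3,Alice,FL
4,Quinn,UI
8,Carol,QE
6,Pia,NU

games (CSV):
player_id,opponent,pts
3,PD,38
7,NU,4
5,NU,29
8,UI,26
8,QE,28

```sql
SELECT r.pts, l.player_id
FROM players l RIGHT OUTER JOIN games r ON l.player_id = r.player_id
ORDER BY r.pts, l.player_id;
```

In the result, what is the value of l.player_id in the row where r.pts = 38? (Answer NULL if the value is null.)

RIGHT JOIN keeps every row from `games`; unmatched rows get NULL for `players`'s columns.
Matching on l.player_id = r.player_id.
- l row (player_id=3): matches 1 r row(s) → 1 output row(s).
- l row (player_id=4): no match.
- l row (player_id=8): matches 2 r row(s) → 2 output row(s).
- l row (player_id=6): no match.
- 2 row(s) from r found no l partner → padded with NULL.

3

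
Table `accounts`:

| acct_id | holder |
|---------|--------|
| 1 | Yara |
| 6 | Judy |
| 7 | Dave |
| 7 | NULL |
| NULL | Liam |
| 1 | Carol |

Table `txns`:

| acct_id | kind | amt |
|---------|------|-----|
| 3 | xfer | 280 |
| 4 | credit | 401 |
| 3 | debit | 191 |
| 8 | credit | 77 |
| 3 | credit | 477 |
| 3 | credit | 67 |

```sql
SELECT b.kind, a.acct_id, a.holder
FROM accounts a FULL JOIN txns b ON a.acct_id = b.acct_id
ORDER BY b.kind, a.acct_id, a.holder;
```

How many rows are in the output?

12

FULL OUTER JOIN keeps every row from both sides; unmatched rows get NULL for the other side's columns.
Matching on a.acct_id = b.acct_id. A NULL in a compared column never satisfies the condition.
Matched pairs: 0; unmatched a rows kept: 6; unmatched b rows kept: 6.
Total: 0 matched + 12 padded = 12 rows.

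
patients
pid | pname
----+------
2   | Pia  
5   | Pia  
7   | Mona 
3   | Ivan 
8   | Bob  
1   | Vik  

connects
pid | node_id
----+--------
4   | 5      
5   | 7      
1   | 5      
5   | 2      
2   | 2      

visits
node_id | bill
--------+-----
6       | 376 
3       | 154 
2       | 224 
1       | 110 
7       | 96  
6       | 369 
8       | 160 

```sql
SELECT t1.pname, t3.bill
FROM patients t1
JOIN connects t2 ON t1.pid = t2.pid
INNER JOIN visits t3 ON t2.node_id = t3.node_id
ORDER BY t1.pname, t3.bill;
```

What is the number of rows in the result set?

Step 1 — t1 INNER JOIN t2 on pid → 4 row(s).
Then INNER JOIN `visits t3` on node_id: keep only rows whose t2.node_id appears in t3.
Result: 3 row(s).

3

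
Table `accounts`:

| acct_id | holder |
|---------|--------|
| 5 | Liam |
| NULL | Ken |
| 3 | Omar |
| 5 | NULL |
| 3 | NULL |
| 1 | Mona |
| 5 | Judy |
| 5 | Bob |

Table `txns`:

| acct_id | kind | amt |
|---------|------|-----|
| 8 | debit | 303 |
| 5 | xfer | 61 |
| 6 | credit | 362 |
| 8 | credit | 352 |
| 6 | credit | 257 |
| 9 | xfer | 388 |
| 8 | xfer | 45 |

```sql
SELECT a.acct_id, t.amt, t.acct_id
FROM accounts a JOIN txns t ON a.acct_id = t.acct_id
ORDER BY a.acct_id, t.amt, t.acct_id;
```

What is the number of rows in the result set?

4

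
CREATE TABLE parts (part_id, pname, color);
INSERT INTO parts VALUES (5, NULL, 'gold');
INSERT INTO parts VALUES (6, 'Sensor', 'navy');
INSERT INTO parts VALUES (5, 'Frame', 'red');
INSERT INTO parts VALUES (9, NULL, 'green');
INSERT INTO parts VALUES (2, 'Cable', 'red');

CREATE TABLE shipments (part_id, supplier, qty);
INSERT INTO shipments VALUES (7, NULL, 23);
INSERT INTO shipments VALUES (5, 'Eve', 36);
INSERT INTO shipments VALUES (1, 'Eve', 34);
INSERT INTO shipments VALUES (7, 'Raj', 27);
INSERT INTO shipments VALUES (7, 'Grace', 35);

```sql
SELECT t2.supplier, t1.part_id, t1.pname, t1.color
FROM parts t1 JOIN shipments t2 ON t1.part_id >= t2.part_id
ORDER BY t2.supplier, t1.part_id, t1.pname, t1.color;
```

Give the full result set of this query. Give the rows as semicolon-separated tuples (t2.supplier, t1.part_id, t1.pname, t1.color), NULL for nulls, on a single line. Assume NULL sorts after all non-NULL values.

INNER JOIN keeps only pairs where the ON condition holds.
Matching on t1.part_id >= t2.part_id.
- t1[0] part_id=5 → 2 match(es) in t2 → 2 row(s).
- t1[1] part_id=6 → 2 match(es) in t2 → 2 row(s).
- t1[2] part_id=5 → 2 match(es) in t2 → 2 row(s).
- t1[3] part_id=9 → 5 match(es) in t2 → 5 row(s).
- t1[4] part_id=2 → 1 match(es) in t2 → 1 row(s).

(Eve, 2, Cable, red); (Eve, 5, Frame, red); (Eve, 5, Frame, red); (Eve, 5, NULL, gold); (Eve, 5, NULL, gold); (Eve, 6, Sensor, navy); (Eve, 6, Sensor, navy); (Eve, 9, NULL, green); (Eve, 9, NULL, green); (Grace, 9, NULL, green); (Raj, 9, NULL, green); (NULL, 9, NULL, green)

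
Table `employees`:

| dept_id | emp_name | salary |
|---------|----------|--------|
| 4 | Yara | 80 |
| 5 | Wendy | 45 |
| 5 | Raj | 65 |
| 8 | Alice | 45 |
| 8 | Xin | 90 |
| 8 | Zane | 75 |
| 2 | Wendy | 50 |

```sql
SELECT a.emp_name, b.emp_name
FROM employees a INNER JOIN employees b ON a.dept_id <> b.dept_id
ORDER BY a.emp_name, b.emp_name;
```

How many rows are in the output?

34

INNER JOIN keeps only pairs where the ON condition holds.
Matching on a.dept_id <> b.dept_id.
Matched pairs: 34.
Total: 34 rows.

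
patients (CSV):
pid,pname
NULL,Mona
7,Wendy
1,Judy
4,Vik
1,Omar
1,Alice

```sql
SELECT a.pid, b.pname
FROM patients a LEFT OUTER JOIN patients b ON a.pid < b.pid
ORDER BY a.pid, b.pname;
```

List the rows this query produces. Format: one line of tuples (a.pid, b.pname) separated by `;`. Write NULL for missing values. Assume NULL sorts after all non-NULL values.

(1, Vik); (1, Vik); (1, Vik); (1, Wendy); (1, Wendy); (1, Wendy); (4, Wendy); (7, NULL); (NULL, NULL)

LEFT JOIN keeps every row from `patients a`; unmatched rows get NULL for `patients b`'s columns.
Matching on a.pid < b.pid. A NULL in a compared column never satisfies the condition.
- pid=NULL: no b row matches, row kept with b columns NULL.
- pid=7: no b row matches, row kept with b columns NULL.
- pid=1: 2 matching b row(s), so 2 row(s) emitted.
- pid=4: 1 matching b row(s), so 1 row(s) emitted.
- pid=1: 2 matching b row(s), so 2 row(s) emitted.
- pid=1: 2 matching b row(s), so 2 row(s) emitted.
After projecting and ordering:
a.pid | b.pname
1 | Vik
1 | Vik
1 | Vik
1 | Wendy
1 | Wendy
1 | Wendy
4 | Wendy
7 | NULL
NULL | NULL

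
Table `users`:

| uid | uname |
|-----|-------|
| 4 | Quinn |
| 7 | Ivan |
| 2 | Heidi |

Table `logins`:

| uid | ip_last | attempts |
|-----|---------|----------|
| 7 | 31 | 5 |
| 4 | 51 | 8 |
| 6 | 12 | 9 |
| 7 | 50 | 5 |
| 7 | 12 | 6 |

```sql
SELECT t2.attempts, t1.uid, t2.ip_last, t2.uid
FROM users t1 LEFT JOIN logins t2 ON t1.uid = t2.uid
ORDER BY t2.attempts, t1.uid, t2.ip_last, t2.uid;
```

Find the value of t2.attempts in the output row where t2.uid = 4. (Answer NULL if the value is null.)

LEFT JOIN keeps every row from `users`; unmatched rows get NULL for `logins`'s columns.
Matching on t1.uid = t2.uid.
- t1 row (uid=4): matches 1 t2 row(s) → 1 output row(s).
- t1 row (uid=7): matches 3 t2 row(s) → 3 output row(s).
- t1 row (uid=2): no match → kept, t2 columns NULL.

8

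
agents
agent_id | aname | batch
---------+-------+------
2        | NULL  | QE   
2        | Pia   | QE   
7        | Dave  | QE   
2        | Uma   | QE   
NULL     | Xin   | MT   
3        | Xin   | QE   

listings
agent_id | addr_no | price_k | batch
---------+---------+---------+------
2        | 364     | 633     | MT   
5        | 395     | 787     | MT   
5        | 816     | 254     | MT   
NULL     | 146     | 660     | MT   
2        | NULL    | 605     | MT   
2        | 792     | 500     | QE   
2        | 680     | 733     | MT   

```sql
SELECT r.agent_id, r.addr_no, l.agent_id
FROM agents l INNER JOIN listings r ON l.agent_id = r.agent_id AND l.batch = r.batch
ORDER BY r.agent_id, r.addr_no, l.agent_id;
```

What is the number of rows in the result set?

INNER JOIN keeps only pairs where the ON condition holds.
Matching on l.agent_id = r.agent_id AND l.batch = r.batch. A NULL in a compared column never satisfies the condition.
Matched pairs: 3.
Total: 3 rows.

3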